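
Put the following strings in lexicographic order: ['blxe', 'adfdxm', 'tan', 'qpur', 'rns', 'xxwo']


Compare strings character by character (the first differing letter decides):
  'adfdxm' < 'blxe' since 'a' < 'b' at position 1
  'blxe' < 'qpur' since 'b' < 'q' at position 1
  'qpur' < 'rns' since 'q' < 'r' at position 1
  'rns' < 'tan' since 'r' < 't' at position 1
  'tan' < 'xxwo' since 't' < 'x' at position 1
Chaining these comparisons gives the alphabetical order.
Final answer: ['adfdxm', 'blxe', 'qpur', 'rns', 'tan', 'xxwo']


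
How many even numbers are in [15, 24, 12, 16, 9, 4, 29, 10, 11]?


Check each element:
  15 is odd
  24 is even
  12 is even
  16 is even
  9 is odd
  4 is even
  29 is odd
  10 is even
  11 is odd
Evens: [24, 12, 16, 4, 10]
Count of evens = 5
Final answer: 5


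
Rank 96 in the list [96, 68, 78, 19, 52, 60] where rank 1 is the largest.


Sort descending: [96, 78, 68, 60, 52, 19]
Find 96 in the sorted list.
96 is at position 1.
Final answer: 1


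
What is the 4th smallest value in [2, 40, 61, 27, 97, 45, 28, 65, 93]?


Sort ascending: [2, 27, 28, 40, 45, 61, 65, 93, 97]
The 4th element (1-indexed) is at index 3.
Value = 40
Final answer: 40


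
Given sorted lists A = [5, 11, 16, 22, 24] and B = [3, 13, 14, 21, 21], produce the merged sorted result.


List A: [5, 11, 16, 22, 24]
List B: [3, 13, 14, 21, 21]
Repeatedly compare the front elements and take the smaller:
  5 vs 3 -> take 3
  5 vs 13 -> take 5
  11 vs 13 -> take 11
  16 vs 13 -> take 13
  16 vs 14 -> take 14
  16 vs 21 -> take 16
  22 vs 21 -> take 21
  22 vs 21 -> take 21
  B is exhausted; append the rest of A: [22, 24]
Final answer: [3, 5, 11, 13, 14, 16, 21, 21, 22, 24]


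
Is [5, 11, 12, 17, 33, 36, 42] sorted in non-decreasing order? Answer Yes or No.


Check consecutive pairs:
  5 <= 11? True
  11 <= 12? True
  12 <= 17? True
  17 <= 33? True
  33 <= 36? True
  36 <= 42? True
Every consecutive pair is in order, so the list is non-decreasing.
Final answer: Yes


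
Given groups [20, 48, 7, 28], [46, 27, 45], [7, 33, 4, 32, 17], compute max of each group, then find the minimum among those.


Find max of each group:
  Group 1: [20, 48, 7, 28] -> max = 48
  Group 2: [46, 27, 45] -> max = 46
  Group 3: [7, 33, 4, 32, 17] -> max = 33
Maxes: [48, 46, 33]
Minimum of maxes = 33
Final answer: 33


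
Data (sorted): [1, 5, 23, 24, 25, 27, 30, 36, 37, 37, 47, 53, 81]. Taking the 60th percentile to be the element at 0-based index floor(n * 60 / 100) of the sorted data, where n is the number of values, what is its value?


The dataset has n = 13 elements.
Index = floor(13 * 60 / 100) = floor(780 / 100) = floor(7.8) = 7
Counting from index 0 in the sorted data, the element at index 7 is 36.
Final answer: 36


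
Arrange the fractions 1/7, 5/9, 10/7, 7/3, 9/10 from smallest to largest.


Convert to decimal for comparison:
  1/7 = 0.1429
  5/9 = 0.5556
  10/7 = 1.4286
  7/3 = 2.3333
  9/10 = 0.9
Decimals in increasing order: 0.1429 < 0.5556 < 0.9 < 1.4286 < 2.3333
Writing each back as its fraction gives the sorted order.
Final answer: 1/7, 5/9, 9/10, 10/7, 7/3


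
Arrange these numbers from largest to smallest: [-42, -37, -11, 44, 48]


Original list: [-42, -37, -11, 44, 48]
Repeatedly take the largest remaining element:
  Remaining [-42, -37, -11, 44, 48] -> largest is 48
  Remaining [-42, -37, -11, 44] -> largest is 44
  Remaining [-42, -37, -11] -> largest is -11
  Remaining [-42, -37] -> largest is -37
  Remaining [-42] -> largest is -42
Collecting the picks in order gives the descending list.
Final answer: [48, 44, -11, -37, -42]


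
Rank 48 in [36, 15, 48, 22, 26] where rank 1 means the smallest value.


Sort ascending: [15, 22, 26, 36, 48]
Find 48 in the sorted list.
48 is at position 5 (1-indexed).
Final answer: 5


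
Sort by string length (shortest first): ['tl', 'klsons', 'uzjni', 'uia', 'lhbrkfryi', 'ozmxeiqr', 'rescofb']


Compute lengths:
  'tl' has length 2
  'klsons' has length 6
  'uzjni' has length 5
  'uia' has length 3
  'lhbrkfryi' has length 9
  'ozmxeiqr' has length 8
  'rescofb' has length 7
Lengths in increasing order: 2 < 3 < 5 < 6 < 7 < 8 < 9
Listing the words in that order gives the answer.
Final answer: ['tl', 'uia', 'uzjni', 'klsons', 'rescofb', 'ozmxeiqr', 'lhbrkfryi']


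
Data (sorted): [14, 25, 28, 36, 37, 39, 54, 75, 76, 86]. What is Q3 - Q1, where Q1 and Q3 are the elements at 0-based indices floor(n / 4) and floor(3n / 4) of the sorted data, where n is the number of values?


The data has n = 10 elements.
Q1 index = floor(10 / 4) = floor(2.5) = 2; Q3 index = floor(3 * 10 / 4) = floor(7.5) = 7
Q1 = element at index 2 = 28
Q3 = element at index 7 = 75
IQR = 75 - 28 = 47
Final answer: 47


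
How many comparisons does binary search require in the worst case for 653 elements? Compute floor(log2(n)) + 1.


Binary search halves the search space each step.
Maximum comparisons = floor(log2(653)) + 1
log2(653) = 9.3509
floor(log2(653)) = 9, so 9 + 1 = 10
Final answer: 10


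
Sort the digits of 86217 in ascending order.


The number 86217 has digits: 8, 6, 2, 1, 7
Sorted: 1, 2, 6, 7, 8
Joining the sorted digits gives the result.
Final answer: 12678


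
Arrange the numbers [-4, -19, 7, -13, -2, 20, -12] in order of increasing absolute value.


Compute absolute values:
  |-4| = 4
  |-19| = 19
  |7| = 7
  |-13| = 13
  |-2| = 2
  |20| = 20
  |-12| = 12
Absolute values in increasing order: 2 < 4 < 7 < 12 < 13 < 19 < 20
Listing the original numbers in that order gives the answer.
Final answer: [-2, -4, 7, -12, -13, -19, 20]


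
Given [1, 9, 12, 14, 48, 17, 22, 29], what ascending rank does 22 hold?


Sort ascending: [1, 9, 12, 14, 17, 22, 29, 48]
Find 22 in the sorted list.
22 is at position 6 (1-indexed).
Final answer: 6


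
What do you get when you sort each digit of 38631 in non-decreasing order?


The number 38631 has digits: 3, 8, 6, 3, 1
Sorted: 1, 3, 3, 6, 8
Joining the sorted digits gives the result.
Final answer: 13368


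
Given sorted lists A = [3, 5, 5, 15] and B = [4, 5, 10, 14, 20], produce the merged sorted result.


List A: [3, 5, 5, 15]
List B: [4, 5, 10, 14, 20]
Repeatedly compare the front elements and take the smaller:
  3 vs 4 -> take 3
  5 vs 4 -> take 4
  5 vs 5 -> take 5
  5 vs 5 -> take 5
  15 vs 5 -> take 5
  15 vs 10 -> take 10
  15 vs 14 -> take 14
  15 vs 20 -> take 15
  A is exhausted; append the rest of B: [20]
Final answer: [3, 4, 5, 5, 5, 10, 14, 15, 20]


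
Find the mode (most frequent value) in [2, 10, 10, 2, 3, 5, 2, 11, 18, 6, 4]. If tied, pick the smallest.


Count the frequency of each value:
  2 appears 3 time(s)
  3 appears 1 time(s)
  4 appears 1 time(s)
  5 appears 1 time(s)
  6 appears 1 time(s)
  10 appears 2 time(s)
  11 appears 1 time(s)
  18 appears 1 time(s)
Maximum frequency is 3.
Only 2 reaches that frequency, so it is the mode.
Final answer: 2


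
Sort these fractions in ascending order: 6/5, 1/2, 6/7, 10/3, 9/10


Convert to decimal for comparison:
  6/5 = 1.2
  1/2 = 0.5
  6/7 = 0.8571
  10/3 = 3.3333
  9/10 = 0.9
Decimals in increasing order: 0.5 < 0.8571 < 0.9 < 1.2 < 3.3333
Writing each back as its fraction gives the sorted order.
Final answer: 1/2, 6/7, 9/10, 6/5, 10/3


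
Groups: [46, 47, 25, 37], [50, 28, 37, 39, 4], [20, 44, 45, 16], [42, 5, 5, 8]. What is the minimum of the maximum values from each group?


Find max of each group:
  Group 1: [46, 47, 25, 37] -> max = 47
  Group 2: [50, 28, 37, 39, 4] -> max = 50
  Group 3: [20, 44, 45, 16] -> max = 45
  Group 4: [42, 5, 5, 8] -> max = 42
Maxes: [47, 50, 45, 42]
Minimum of maxes = 42
Final answer: 42


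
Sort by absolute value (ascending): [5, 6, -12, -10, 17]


Compute absolute values:
  |5| = 5
  |6| = 6
  |-12| = 12
  |-10| = 10
  |17| = 17
Absolute values in increasing order: 5 < 6 < 10 < 12 < 17
Listing the original numbers in that order gives the answer.
Final answer: [5, 6, -10, -12, 17]


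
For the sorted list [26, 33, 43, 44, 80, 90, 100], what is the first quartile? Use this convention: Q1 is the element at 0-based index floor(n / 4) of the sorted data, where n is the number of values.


The list has n = 7 elements.
Q1 index = floor(7 / 4) = floor(1.75) = 1
Counting from index 0 in the sorted data, the element at index 1 is 33.
Final answer: 33


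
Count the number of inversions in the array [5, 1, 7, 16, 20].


For each element, count the later elements that are smaller than it:
  5 (index 0): smaller elements after it = [1] -> 1
  1 (index 1): smaller elements after it = [] -> 0
  7 (index 2): smaller elements after it = [] -> 0
  16 (index 3): smaller elements after it = [] -> 0
Total inversions = 1 + 0 + 0 + 0 = 1
Final answer: 1


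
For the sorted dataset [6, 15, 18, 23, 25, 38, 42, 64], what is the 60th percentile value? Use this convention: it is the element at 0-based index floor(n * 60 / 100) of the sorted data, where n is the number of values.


The dataset has n = 8 elements.
Index = floor(8 * 60 / 100) = floor(480 / 100) = floor(4.8) = 4
Counting from index 0 in the sorted data, the element at index 4 is 25.
Final answer: 25


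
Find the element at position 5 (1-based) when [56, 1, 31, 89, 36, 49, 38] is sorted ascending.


Sort ascending: [1, 31, 36, 38, 49, 56, 89]
The 5th element (1-indexed) is at index 4.
Value = 49
Final answer: 49


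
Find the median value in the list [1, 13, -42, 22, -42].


First, sort the list: [-42, -42, 1, 13, 22]
The list has 5 elements (odd count).
The middle index is 2 (0-based), and the element there is 1.
Final answer: 1


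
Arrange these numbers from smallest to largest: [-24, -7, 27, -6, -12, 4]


Original list: [-24, -7, 27, -6, -12, 4]
Repeatedly take the smallest remaining element:
  Remaining [-24, -7, 27, -6, -12, 4] -> smallest is -24
  Remaining [-7, 27, -6, -12, 4] -> smallest is -12
  Remaining [-7, 27, -6, 4] -> smallest is -7
  Remaining [27, -6, 4] -> smallest is -6
  Remaining [27, 4] -> smallest is 4
  Remaining [27] -> smallest is 27
Collecting the picks in order gives the sorted list.
Final answer: [-24, -12, -7, -6, 4, 27]


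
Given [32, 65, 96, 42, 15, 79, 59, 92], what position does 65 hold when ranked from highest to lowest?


Sort descending: [96, 92, 79, 65, 59, 42, 32, 15]
Find 65 in the sorted list.
65 is at position 4.
Final answer: 4


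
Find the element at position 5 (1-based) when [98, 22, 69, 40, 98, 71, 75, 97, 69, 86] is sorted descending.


Sort descending: [98, 98, 97, 86, 75, 71, 69, 69, 40, 22]
The 5th element (1-indexed) is at index 4.
Value = 75
Final answer: 75


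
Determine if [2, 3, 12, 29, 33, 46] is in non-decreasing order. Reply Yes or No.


Check consecutive pairs:
  2 <= 3? True
  3 <= 12? True
  12 <= 29? True
  29 <= 33? True
  33 <= 46? True
Every consecutive pair is in order, so the list is non-decreasing.
Final answer: Yes


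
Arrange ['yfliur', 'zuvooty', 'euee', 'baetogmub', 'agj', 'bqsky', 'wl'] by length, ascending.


Compute lengths:
  'yfliur' has length 6
  'zuvooty' has length 7
  'euee' has length 4
  'baetogmub' has length 9
  'agj' has length 3
  'bqsky' has length 5
  'wl' has length 2
Lengths in increasing order: 2 < 3 < 4 < 5 < 6 < 7 < 9
Listing the words in that order gives the answer.
Final answer: ['wl', 'agj', 'euee', 'bqsky', 'yfliur', 'zuvooty', 'baetogmub']


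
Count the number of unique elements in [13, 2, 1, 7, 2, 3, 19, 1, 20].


List all unique values:
Distinct values: [1, 2, 3, 7, 13, 19, 20]
Count = 7
Final answer: 7


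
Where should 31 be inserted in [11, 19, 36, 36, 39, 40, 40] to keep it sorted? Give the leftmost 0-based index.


List is sorted: [11, 19, 36, 36, 39, 40, 40]
We need the leftmost position where 31 can be inserted, i.e. the first index whose element is >= 31 (or the end of the list if none is).
Binary search with low=0, high=7 (0-based indices):
  low=0, high=7, mid=3: a[3]=36 >= 31, so high = 3
  low=0, high=3, mid=1: a[1]=19 < 31, so low = 2
  low=2, high=3, mid=2: a[2]=36 >= 31, so high = 2
Now low = high = 2, so the insertion index is 2.
Final answer: 2


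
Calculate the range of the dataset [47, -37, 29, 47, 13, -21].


Maximum value: 47
Minimum value: -37
Range = 47 - (-37) = 84
Final answer: 84


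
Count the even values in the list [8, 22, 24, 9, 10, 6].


Check each element:
  8 is even
  22 is even
  24 is even
  9 is odd
  10 is even
  6 is even
Evens: [8, 22, 24, 10, 6]
Count of evens = 5
Final answer: 5


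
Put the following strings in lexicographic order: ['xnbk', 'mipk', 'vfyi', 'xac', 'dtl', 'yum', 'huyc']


Compare strings character by character (the first differing letter decides):
  'dtl' < 'huyc' since 'd' < 'h' at position 1
  'huyc' < 'mipk' since 'h' < 'm' at position 1
  'mipk' < 'vfyi' since 'm' < 'v' at position 1
  'vfyi' < 'xac' since 'v' < 'x' at position 1
  'xac' < 'xnbk' since 'a' < 'n' at position 2
  'xnbk' < 'yum' since 'x' < 'y' at position 1
Chaining these comparisons gives the alphabetical order.
Final answer: ['dtl', 'huyc', 'mipk', 'vfyi', 'xac', 'xnbk', 'yum']


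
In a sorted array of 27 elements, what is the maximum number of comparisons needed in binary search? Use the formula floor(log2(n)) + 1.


Binary search halves the search space each step.
Maximum comparisons = floor(log2(27)) + 1
log2(27) = 4.7549
floor(log2(27)) = 4, so 4 + 1 = 5
Final answer: 5


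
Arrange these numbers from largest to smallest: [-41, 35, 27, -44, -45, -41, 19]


Original list: [-41, 35, 27, -44, -45, -41, 19]
Repeatedly take the largest remaining element:
  Remaining [-41, 35, 27, -44, -45, -41, 19] -> largest is 35
  Remaining [-41, 27, -44, -45, -41, 19] -> largest is 27
  Remaining [-41, -44, -45, -41, 19] -> largest is 19
  Remaining [-41, -44, -45, -41] -> largest is -41
  Remaining [-44, -45, -41] -> largest is -41
  Remaining [-44, -45] -> largest is -44
  Remaining [-45] -> largest is -45
Collecting the picks in order gives the descending list.
Final answer: [35, 27, 19, -41, -41, -44, -45]


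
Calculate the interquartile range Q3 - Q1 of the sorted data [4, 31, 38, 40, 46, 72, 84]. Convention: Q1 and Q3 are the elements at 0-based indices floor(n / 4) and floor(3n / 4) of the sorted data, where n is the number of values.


The data has n = 7 elements.
Q1 index = floor(7 / 4) = floor(1.75) = 1; Q3 index = floor(3 * 7 / 4) = floor(5.25) = 5
Q1 = element at index 1 = 31
Q3 = element at index 5 = 72
IQR = 72 - 31 = 41
Final answer: 41


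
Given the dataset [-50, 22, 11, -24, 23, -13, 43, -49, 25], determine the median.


First, sort the list: [-50, -49, -24, -13, 11, 22, 23, 25, 43]
The list has 9 elements (odd count).
The middle index is 4 (0-based), and the element there is 11.
Final answer: 11


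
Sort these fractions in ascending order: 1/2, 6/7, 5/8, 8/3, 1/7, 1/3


Convert to decimal for comparison:
  1/2 = 0.5
  6/7 = 0.8571
  5/8 = 0.625
  8/3 = 2.6667
  1/7 = 0.1429
  1/3 = 0.3333
Decimals in increasing order: 0.1429 < 0.3333 < 0.5 < 0.625 < 0.8571 < 2.6667
Writing each back as its fraction gives the sorted order.
Final answer: 1/7, 1/3, 1/2, 5/8, 6/7, 8/3


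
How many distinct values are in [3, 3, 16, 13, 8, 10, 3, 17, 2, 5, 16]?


List all unique values:
Distinct values: [2, 3, 5, 8, 10, 13, 16, 17]
Count = 8
Final answer: 8


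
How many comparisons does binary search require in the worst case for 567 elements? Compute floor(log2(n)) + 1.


Binary search halves the search space each step.
Maximum comparisons = floor(log2(567)) + 1
log2(567) = 9.1472
floor(log2(567)) = 9, so 9 + 1 = 10
Final answer: 10


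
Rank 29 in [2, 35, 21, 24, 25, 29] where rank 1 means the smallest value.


Sort ascending: [2, 21, 24, 25, 29, 35]
Find 29 in the sorted list.
29 is at position 5 (1-indexed).
Final answer: 5


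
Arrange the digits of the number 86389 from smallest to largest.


The number 86389 has digits: 8, 6, 3, 8, 9
Sorted: 3, 6, 8, 8, 9
Joining the sorted digits gives the result.
Final answer: 36889


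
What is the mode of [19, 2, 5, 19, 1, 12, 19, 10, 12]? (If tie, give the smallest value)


Count the frequency of each value:
  1 appears 1 time(s)
  2 appears 1 time(s)
  5 appears 1 time(s)
  10 appears 1 time(s)
  12 appears 2 time(s)
  19 appears 3 time(s)
Maximum frequency is 3.
Only 19 reaches that frequency, so it is the mode.
Final answer: 19


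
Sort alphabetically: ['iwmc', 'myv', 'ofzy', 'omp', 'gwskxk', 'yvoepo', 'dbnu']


Compare strings character by character (the first differing letter decides):
  'dbnu' < 'gwskxk' since 'd' < 'g' at position 1
  'gwskxk' < 'iwmc' since 'g' < 'i' at position 1
  'iwmc' < 'myv' since 'i' < 'm' at position 1
  'myv' < 'ofzy' since 'm' < 'o' at position 1
  'ofzy' < 'omp' since 'f' < 'm' at position 2
  'omp' < 'yvoepo' since 'o' < 'y' at position 1
Chaining these comparisons gives the alphabetical order.
Final answer: ['dbnu', 'gwskxk', 'iwmc', 'myv', 'ofzy', 'omp', 'yvoepo']


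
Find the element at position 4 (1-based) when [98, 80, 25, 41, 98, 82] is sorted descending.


Sort descending: [98, 98, 82, 80, 41, 25]
The 4th element (1-indexed) is at index 3.
Value = 80
Final answer: 80


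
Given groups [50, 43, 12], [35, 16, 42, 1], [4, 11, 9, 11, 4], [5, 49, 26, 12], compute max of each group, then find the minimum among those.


Find max of each group:
  Group 1: [50, 43, 12] -> max = 50
  Group 2: [35, 16, 42, 1] -> max = 42
  Group 3: [4, 11, 9, 11, 4] -> max = 11
  Group 4: [5, 49, 26, 12] -> max = 49
Maxes: [50, 42, 11, 49]
Minimum of maxes = 11
Final answer: 11


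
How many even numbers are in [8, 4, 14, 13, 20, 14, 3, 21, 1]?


Check each element:
  8 is even
  4 is even
  14 is even
  13 is odd
  20 is even
  14 is even
  3 is odd
  21 is odd
  1 is odd
Evens: [8, 4, 14, 20, 14]
Count of evens = 5
Final answer: 5


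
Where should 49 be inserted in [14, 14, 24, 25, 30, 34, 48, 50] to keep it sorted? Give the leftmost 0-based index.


List is sorted: [14, 14, 24, 25, 30, 34, 48, 50]
We need the leftmost position where 49 can be inserted, i.e. the first index whose element is >= 49 (or the end of the list if none is).
Binary search with low=0, high=8 (0-based indices):
  low=0, high=8, mid=4: a[4]=30 < 49, so low = 5
  low=5, high=8, mid=6: a[6]=48 < 49, so low = 7
  low=7, high=8, mid=7: a[7]=50 >= 49, so high = 7
Now low = high = 7, so the insertion index is 7.
Final answer: 7


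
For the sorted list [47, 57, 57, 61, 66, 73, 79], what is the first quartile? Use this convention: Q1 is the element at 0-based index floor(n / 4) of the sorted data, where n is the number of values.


The list has n = 7 elements.
Q1 index = floor(7 / 4) = floor(1.75) = 1
Counting from index 0 in the sorted data, the element at index 1 is 57.
Final answer: 57


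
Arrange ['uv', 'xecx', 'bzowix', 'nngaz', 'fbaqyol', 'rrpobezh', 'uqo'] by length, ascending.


Compute lengths:
  'uv' has length 2
  'xecx' has length 4
  'bzowix' has length 6
  'nngaz' has length 5
  'fbaqyol' has length 7
  'rrpobezh' has length 8
  'uqo' has length 3
Lengths in increasing order: 2 < 3 < 4 < 5 < 6 < 7 < 8
Listing the words in that order gives the answer.
Final answer: ['uv', 'uqo', 'xecx', 'nngaz', 'bzowix', 'fbaqyol', 'rrpobezh']


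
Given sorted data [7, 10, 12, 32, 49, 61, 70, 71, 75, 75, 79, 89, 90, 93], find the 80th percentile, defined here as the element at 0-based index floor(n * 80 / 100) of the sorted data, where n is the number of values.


The dataset has n = 14 elements.
Index = floor(14 * 80 / 100) = floor(1120 / 100) = floor(11.2) = 11
Counting from index 0 in the sorted data, the element at index 11 is 89.
Final answer: 89


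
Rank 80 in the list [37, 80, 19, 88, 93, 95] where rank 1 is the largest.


Sort descending: [95, 93, 88, 80, 37, 19]
Find 80 in the sorted list.
80 is at position 4.
Final answer: 4


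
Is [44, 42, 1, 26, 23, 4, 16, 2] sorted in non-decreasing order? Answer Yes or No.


Check consecutive pairs:
  44 <= 42? False
  42 <= 1? False
  1 <= 26? True
  26 <= 23? False
  23 <= 4? False
  4 <= 16? True
  16 <= 2? False
5 consecutive pair(s) are out of order, so the list is not sorted.
Final answer: No


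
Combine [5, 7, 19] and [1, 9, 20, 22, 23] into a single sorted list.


List A: [5, 7, 19]
List B: [1, 9, 20, 22, 23]
Repeatedly compare the front elements and take the smaller:
  5 vs 1 -> take 1
  5 vs 9 -> take 5
  7 vs 9 -> take 7
  19 vs 9 -> take 9
  19 vs 20 -> take 19
  A is exhausted; append the rest of B: [20, 22, 23]
Final answer: [1, 5, 7, 9, 19, 20, 22, 23]


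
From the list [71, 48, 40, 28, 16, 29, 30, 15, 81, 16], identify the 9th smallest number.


Sort ascending: [15, 16, 16, 28, 29, 30, 40, 48, 71, 81]
The 9th element (1-indexed) is at index 8.
Value = 71
Final answer: 71


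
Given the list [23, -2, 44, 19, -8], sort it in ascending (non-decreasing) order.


Original list: [23, -2, 44, 19, -8]
Repeatedly take the smallest remaining element:
  Remaining [23, -2, 44, 19, -8] -> smallest is -8
  Remaining [23, -2, 44, 19] -> smallest is -2
  Remaining [23, 44, 19] -> smallest is 19
  Remaining [23, 44] -> smallest is 23
  Remaining [44] -> smallest is 44
Collecting the picks in order gives the sorted list.
Final answer: [-8, -2, 19, 23, 44]


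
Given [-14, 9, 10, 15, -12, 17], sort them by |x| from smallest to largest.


Compute absolute values:
  |-14| = 14
  |9| = 9
  |10| = 10
  |15| = 15
  |-12| = 12
  |17| = 17
Absolute values in increasing order: 9 < 10 < 12 < 14 < 15 < 17
Listing the original numbers in that order gives the answer.
Final answer: [9, 10, -12, -14, 15, 17]


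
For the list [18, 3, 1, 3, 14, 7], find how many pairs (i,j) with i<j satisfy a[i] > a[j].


For each element, count the later elements that are smaller than it:
  18 (index 0): smaller elements after it = [3, 1, 3, 14, 7] -> 5
  3 (index 1): smaller elements after it = [1] -> 1
  1 (index 2): smaller elements after it = [] -> 0
  3 (index 3): smaller elements after it = [] -> 0
  14 (index 4): smaller elements after it = [7] -> 1
Total inversions = 5 + 1 + 0 + 0 + 1 = 7
Final answer: 7


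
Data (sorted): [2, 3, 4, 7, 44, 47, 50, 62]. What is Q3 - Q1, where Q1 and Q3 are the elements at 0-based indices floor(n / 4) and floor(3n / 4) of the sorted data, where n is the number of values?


The data has n = 8 elements.
Q1 index = floor(8 / 4) = floor(2) = 2; Q3 index = floor(3 * 8 / 4) = floor(6) = 6
Q1 = element at index 2 = 4
Q3 = element at index 6 = 50
IQR = 50 - 4 = 46
Final answer: 46


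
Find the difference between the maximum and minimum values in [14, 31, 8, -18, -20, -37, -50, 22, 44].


Maximum value: 44
Minimum value: -50
Range = 44 - (-50) = 94
Final answer: 94


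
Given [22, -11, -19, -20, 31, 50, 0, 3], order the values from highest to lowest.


Original list: [22, -11, -19, -20, 31, 50, 0, 3]
Repeatedly take the largest remaining element:
  Remaining [22, -11, -19, -20, 31, 50, 0, 3] -> largest is 50
  Remaining [22, -11, -19, -20, 31, 0, 3] -> largest is 31
  Remaining [22, -11, -19, -20, 0, 3] -> largest is 22
  Remaining [-11, -19, -20, 0, 3] -> largest is 3
  Remaining [-11, -19, -20, 0] -> largest is 0
  Remaining [-11, -19, -20] -> largest is -11
  Remaining [-19, -20] -> largest is -19
  Remaining [-20] -> largest is -20
Collecting the picks in order gives the descending list.
Final answer: [50, 31, 22, 3, 0, -11, -19, -20]


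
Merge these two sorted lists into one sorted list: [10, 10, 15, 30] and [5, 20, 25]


List A: [10, 10, 15, 30]
List B: [5, 20, 25]
Repeatedly compare the front elements and take the smaller:
  10 vs 5 -> take 5
  10 vs 20 -> take 10
  10 vs 20 -> take 10
  15 vs 20 -> take 15
  30 vs 20 -> take 20
  30 vs 25 -> take 25
  B is exhausted; append the rest of A: [30]
Final answer: [5, 10, 10, 15, 20, 25, 30]


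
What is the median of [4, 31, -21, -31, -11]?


First, sort the list: [-31, -21, -11, 4, 31]
The list has 5 elements (odd count).
The middle index is 2 (0-based), and the element there is -11.
Final answer: -11


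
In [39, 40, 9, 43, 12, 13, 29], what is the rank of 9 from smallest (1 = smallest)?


Sort ascending: [9, 12, 13, 29, 39, 40, 43]
Find 9 in the sorted list.
9 is at position 1 (1-indexed).
Final answer: 1


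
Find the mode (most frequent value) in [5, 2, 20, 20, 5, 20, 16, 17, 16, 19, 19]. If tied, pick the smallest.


Count the frequency of each value:
  2 appears 1 time(s)
  5 appears 2 time(s)
  16 appears 2 time(s)
  17 appears 1 time(s)
  19 appears 2 time(s)
  20 appears 3 time(s)
Maximum frequency is 3.
Only 20 reaches that frequency, so it is the mode.
Final answer: 20


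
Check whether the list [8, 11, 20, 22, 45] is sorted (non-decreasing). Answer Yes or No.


Check consecutive pairs:
  8 <= 11? True
  11 <= 20? True
  20 <= 22? True
  22 <= 45? True
Every consecutive pair is in order, so the list is non-decreasing.
Final answer: Yes


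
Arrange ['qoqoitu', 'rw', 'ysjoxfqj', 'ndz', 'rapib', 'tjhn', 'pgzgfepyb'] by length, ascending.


Compute lengths:
  'qoqoitu' has length 7
  'rw' has length 2
  'ysjoxfqj' has length 8
  'ndz' has length 3
  'rapib' has length 5
  'tjhn' has length 4
  'pgzgfepyb' has length 9
Lengths in increasing order: 2 < 3 < 4 < 5 < 7 < 8 < 9
Listing the words in that order gives the answer.
Final answer: ['rw', 'ndz', 'tjhn', 'rapib', 'qoqoitu', 'ysjoxfqj', 'pgzgfepyb']


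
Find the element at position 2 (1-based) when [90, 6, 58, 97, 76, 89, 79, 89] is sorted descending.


Sort descending: [97, 90, 89, 89, 79, 76, 58, 6]
The 2nd element (1-indexed) is at index 1.
Value = 90
Final answer: 90


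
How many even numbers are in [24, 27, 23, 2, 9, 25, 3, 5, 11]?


Check each element:
  24 is even
  27 is odd
  23 is odd
  2 is even
  9 is odd
  25 is odd
  3 is odd
  5 is odd
  11 is odd
Evens: [24, 2]
Count of evens = 2
Final answer: 2


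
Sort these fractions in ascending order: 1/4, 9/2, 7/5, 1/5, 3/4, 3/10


Convert to decimal for comparison:
  1/4 = 0.25
  9/2 = 4.5
  7/5 = 1.4
  1/5 = 0.2
  3/4 = 0.75
  3/10 = 0.3
Decimals in increasing order: 0.2 < 0.25 < 0.3 < 0.75 < 1.4 < 4.5
Writing each back as its fraction gives the sorted order.
Final answer: 1/5, 1/4, 3/10, 3/4, 7/5, 9/2


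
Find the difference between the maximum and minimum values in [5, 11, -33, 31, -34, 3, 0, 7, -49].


Maximum value: 31
Minimum value: -49
Range = 31 - (-49) = 80
Final answer: 80


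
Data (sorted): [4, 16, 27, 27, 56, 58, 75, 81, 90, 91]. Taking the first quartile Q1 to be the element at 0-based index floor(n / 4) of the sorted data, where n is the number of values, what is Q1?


The list has n = 10 elements.
Q1 index = floor(10 / 4) = floor(2.5) = 2
Counting from index 0 in the sorted data, the element at index 2 is 27.
Final answer: 27


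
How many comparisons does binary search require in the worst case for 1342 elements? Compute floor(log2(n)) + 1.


Binary search halves the search space each step.
Maximum comparisons = floor(log2(1342)) + 1
log2(1342) = 10.3902
floor(log2(1342)) = 10, so 10 + 1 = 11
Final answer: 11


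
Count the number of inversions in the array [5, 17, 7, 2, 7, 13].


For each element, count the later elements that are smaller than it:
  5 (index 0): smaller elements after it = [2] -> 1
  17 (index 1): smaller elements after it = [7, 2, 7, 13] -> 4
  7 (index 2): smaller elements after it = [2] -> 1
  2 (index 3): smaller elements after it = [] -> 0
  7 (index 4): smaller elements after it = [] -> 0
Total inversions = 1 + 4 + 1 + 0 + 0 = 6
Final answer: 6


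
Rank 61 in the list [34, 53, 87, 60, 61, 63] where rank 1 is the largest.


Sort descending: [87, 63, 61, 60, 53, 34]
Find 61 in the sorted list.
61 is at position 3.
Final answer: 3


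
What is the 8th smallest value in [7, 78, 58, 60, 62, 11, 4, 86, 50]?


Sort ascending: [4, 7, 11, 50, 58, 60, 62, 78, 86]
The 8th element (1-indexed) is at index 7.
Value = 78
Final answer: 78


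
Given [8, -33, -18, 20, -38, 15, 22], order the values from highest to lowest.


Original list: [8, -33, -18, 20, -38, 15, 22]
Repeatedly take the largest remaining element:
  Remaining [8, -33, -18, 20, -38, 15, 22] -> largest is 22
  Remaining [8, -33, -18, 20, -38, 15] -> largest is 20
  Remaining [8, -33, -18, -38, 15] -> largest is 15
  Remaining [8, -33, -18, -38] -> largest is 8
  Remaining [-33, -18, -38] -> largest is -18
  Remaining [-33, -38] -> largest is -33
  Remaining [-38] -> largest is -38
Collecting the picks in order gives the descending list.
Final answer: [22, 20, 15, 8, -18, -33, -38]


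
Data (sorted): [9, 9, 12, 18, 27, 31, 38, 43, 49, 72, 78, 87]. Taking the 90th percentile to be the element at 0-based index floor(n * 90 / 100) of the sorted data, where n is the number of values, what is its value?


The dataset has n = 12 elements.
Index = floor(12 * 90 / 100) = floor(1080 / 100) = floor(10.8) = 10
Counting from index 0 in the sorted data, the element at index 10 is 78.
Final answer: 78


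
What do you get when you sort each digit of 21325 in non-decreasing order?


The number 21325 has digits: 2, 1, 3, 2, 5
Sorted: 1, 2, 2, 3, 5
Joining the sorted digits gives the result.
Final answer: 12235


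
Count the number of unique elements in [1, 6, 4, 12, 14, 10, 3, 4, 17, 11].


List all unique values:
Distinct values: [1, 3, 4, 6, 10, 11, 12, 14, 17]
Count = 9
Final answer: 9


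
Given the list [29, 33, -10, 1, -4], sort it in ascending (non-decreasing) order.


Original list: [29, 33, -10, 1, -4]
Repeatedly take the smallest remaining element:
  Remaining [29, 33, -10, 1, -4] -> smallest is -10
  Remaining [29, 33, 1, -4] -> smallest is -4
  Remaining [29, 33, 1] -> smallest is 1
  Remaining [29, 33] -> smallest is 29
  Remaining [33] -> smallest is 33
Collecting the picks in order gives the sorted list.
Final answer: [-10, -4, 1, 29, 33]


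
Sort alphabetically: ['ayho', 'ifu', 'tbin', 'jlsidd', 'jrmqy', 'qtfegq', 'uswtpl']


Compare strings character by character (the first differing letter decides):
  'ayho' < 'ifu' since 'a' < 'i' at position 1
  'ifu' < 'jlsidd' since 'i' < 'j' at position 1
  'jlsidd' < 'jrmqy' since 'l' < 'r' at position 2
  'jrmqy' < 'qtfegq' since 'j' < 'q' at position 1
  'qtfegq' < 'tbin' since 'q' < 't' at position 1
  'tbin' < 'uswtpl' since 't' < 'u' at position 1
Chaining these comparisons gives the alphabetical order.
Final answer: ['ayho', 'ifu', 'jlsidd', 'jrmqy', 'qtfegq', 'tbin', 'uswtpl']


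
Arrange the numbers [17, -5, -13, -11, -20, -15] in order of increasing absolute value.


Compute absolute values:
  |17| = 17
  |-5| = 5
  |-13| = 13
  |-11| = 11
  |-20| = 20
  |-15| = 15
Absolute values in increasing order: 5 < 11 < 13 < 15 < 17 < 20
Listing the original numbers in that order gives the answer.
Final answer: [-5, -11, -13, -15, 17, -20]


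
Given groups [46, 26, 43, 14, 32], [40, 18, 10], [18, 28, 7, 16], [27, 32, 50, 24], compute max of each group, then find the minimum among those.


Find max of each group:
  Group 1: [46, 26, 43, 14, 32] -> max = 46
  Group 2: [40, 18, 10] -> max = 40
  Group 3: [18, 28, 7, 16] -> max = 28
  Group 4: [27, 32, 50, 24] -> max = 50
Maxes: [46, 40, 28, 50]
Minimum of maxes = 28
Final answer: 28


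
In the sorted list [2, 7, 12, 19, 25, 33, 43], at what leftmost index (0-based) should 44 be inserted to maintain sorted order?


List is sorted: [2, 7, 12, 19, 25, 33, 43]
We need the leftmost position where 44 can be inserted, i.e. the first index whose element is >= 44 (or the end of the list if none is).
Binary search with low=0, high=7 (0-based indices):
  low=0, high=7, mid=3: a[3]=19 < 44, so low = 4
  low=4, high=7, mid=5: a[5]=33 < 44, so low = 6
  low=6, high=7, mid=6: a[6]=43 < 44, so low = 7
Now low = high = 7, so the insertion index is 7.
Final answer: 7


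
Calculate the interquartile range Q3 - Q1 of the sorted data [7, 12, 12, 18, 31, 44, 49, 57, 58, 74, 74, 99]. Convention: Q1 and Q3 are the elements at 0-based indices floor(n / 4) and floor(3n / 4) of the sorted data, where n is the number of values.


The data has n = 12 elements.
Q1 index = floor(12 / 4) = floor(3) = 3; Q3 index = floor(3 * 12 / 4) = floor(9) = 9
Q1 = element at index 3 = 18
Q3 = element at index 9 = 74
IQR = 74 - 18 = 56
Final answer: 56


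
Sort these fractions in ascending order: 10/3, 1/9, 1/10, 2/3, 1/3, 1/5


Convert to decimal for comparison:
  10/3 = 3.3333
  1/9 = 0.1111
  1/10 = 0.1
  2/3 = 0.6667
  1/3 = 0.3333
  1/5 = 0.2
Decimals in increasing order: 0.1 < 0.1111 < 0.2 < 0.3333 < 0.6667 < 3.3333
Writing each back as its fraction gives the sorted order.
Final answer: 1/10, 1/9, 1/5, 1/3, 2/3, 10/3


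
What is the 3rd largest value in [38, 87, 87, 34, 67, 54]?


Sort descending: [87, 87, 67, 54, 38, 34]
The 3rd element (1-indexed) is at index 2.
Value = 67
Final answer: 67


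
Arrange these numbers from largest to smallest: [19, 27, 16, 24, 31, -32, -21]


Original list: [19, 27, 16, 24, 31, -32, -21]
Repeatedly take the largest remaining element:
  Remaining [19, 27, 16, 24, 31, -32, -21] -> largest is 31
  Remaining [19, 27, 16, 24, -32, -21] -> largest is 27
  Remaining [19, 16, 24, -32, -21] -> largest is 24
  Remaining [19, 16, -32, -21] -> largest is 19
  Remaining [16, -32, -21] -> largest is 16
  Remaining [-32, -21] -> largest is -21
  Remaining [-32] -> largest is -32
Collecting the picks in order gives the descending list.
Final answer: [31, 27, 24, 19, 16, -21, -32]


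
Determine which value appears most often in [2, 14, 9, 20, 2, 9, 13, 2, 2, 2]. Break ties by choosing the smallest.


Count the frequency of each value:
  2 appears 5 time(s)
  9 appears 2 time(s)
  13 appears 1 time(s)
  14 appears 1 time(s)
  20 appears 1 time(s)
Maximum frequency is 5.
Only 2 reaches that frequency, so it is the mode.
Final answer: 2


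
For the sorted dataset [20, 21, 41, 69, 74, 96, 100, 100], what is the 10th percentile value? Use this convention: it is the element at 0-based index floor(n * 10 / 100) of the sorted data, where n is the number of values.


The dataset has n = 8 elements.
Index = floor(8 * 10 / 100) = floor(80 / 100) = floor(0.8) = 0
Counting from index 0 in the sorted data, the element at index 0 is 20.
Final answer: 20


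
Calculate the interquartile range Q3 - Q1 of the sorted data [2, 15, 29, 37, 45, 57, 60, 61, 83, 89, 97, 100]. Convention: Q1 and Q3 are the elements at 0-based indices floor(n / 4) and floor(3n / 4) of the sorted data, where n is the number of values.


The data has n = 12 elements.
Q1 index = floor(12 / 4) = floor(3) = 3; Q3 index = floor(3 * 12 / 4) = floor(9) = 9
Q1 = element at index 3 = 37
Q3 = element at index 9 = 89
IQR = 89 - 37 = 52
Final answer: 52


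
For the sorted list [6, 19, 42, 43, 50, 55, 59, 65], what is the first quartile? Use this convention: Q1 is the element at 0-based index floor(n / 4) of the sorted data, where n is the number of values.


The list has n = 8 elements.
Q1 index = floor(8 / 4) = floor(2) = 2
Counting from index 0 in the sorted data, the element at index 2 is 42.
Final answer: 42


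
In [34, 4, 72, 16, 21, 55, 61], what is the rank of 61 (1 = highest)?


Sort descending: [72, 61, 55, 34, 21, 16, 4]
Find 61 in the sorted list.
61 is at position 2.
Final answer: 2


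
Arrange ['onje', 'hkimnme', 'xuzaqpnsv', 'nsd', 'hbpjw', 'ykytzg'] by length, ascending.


Compute lengths:
  'onje' has length 4
  'hkimnme' has length 7
  'xuzaqpnsv' has length 9
  'nsd' has length 3
  'hbpjw' has length 5
  'ykytzg' has length 6
Lengths in increasing order: 3 < 4 < 5 < 6 < 7 < 9
Listing the words in that order gives the answer.
Final answer: ['nsd', 'onje', 'hbpjw', 'ykytzg', 'hkimnme', 'xuzaqpnsv']


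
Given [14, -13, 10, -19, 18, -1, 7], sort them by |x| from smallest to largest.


Compute absolute values:
  |14| = 14
  |-13| = 13
  |10| = 10
  |-19| = 19
  |18| = 18
  |-1| = 1
  |7| = 7
Absolute values in increasing order: 1 < 7 < 10 < 13 < 14 < 18 < 19
Listing the original numbers in that order gives the answer.
Final answer: [-1, 7, 10, -13, 14, 18, -19]


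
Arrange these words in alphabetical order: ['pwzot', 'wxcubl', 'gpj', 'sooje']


Compare strings character by character (the first differing letter decides):
  'gpj' < 'pwzot' since 'g' < 'p' at position 1
  'pwzot' < 'sooje' since 'p' < 's' at position 1
  'sooje' < 'wxcubl' since 's' < 'w' at position 1
Chaining these comparisons gives the alphabetical order.
Final answer: ['gpj', 'pwzot', 'sooje', 'wxcubl']


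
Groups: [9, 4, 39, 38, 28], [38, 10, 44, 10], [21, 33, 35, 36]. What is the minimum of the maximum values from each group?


Find max of each group:
  Group 1: [9, 4, 39, 38, 28] -> max = 39
  Group 2: [38, 10, 44, 10] -> max = 44
  Group 3: [21, 33, 35, 36] -> max = 36
Maxes: [39, 44, 36]
Minimum of maxes = 36
Final answer: 36


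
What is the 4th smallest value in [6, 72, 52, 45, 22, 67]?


Sort ascending: [6, 22, 45, 52, 67, 72]
The 4th element (1-indexed) is at index 3.
Value = 52
Final answer: 52


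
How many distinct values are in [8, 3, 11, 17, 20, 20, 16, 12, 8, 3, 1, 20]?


List all unique values:
Distinct values: [1, 3, 8, 11, 12, 16, 17, 20]
Count = 8
Final answer: 8


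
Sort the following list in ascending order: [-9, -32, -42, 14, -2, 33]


Original list: [-9, -32, -42, 14, -2, 33]
Repeatedly take the smallest remaining element:
  Remaining [-9, -32, -42, 14, -2, 33] -> smallest is -42
  Remaining [-9, -32, 14, -2, 33] -> smallest is -32
  Remaining [-9, 14, -2, 33] -> smallest is -9
  Remaining [14, -2, 33] -> smallest is -2
  Remaining [14, 33] -> smallest is 14
  Remaining [33] -> smallest is 33
Collecting the picks in order gives the sorted list.
Final answer: [-42, -32, -9, -2, 14, 33]


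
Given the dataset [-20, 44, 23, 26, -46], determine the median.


First, sort the list: [-46, -20, 23, 26, 44]
The list has 5 elements (odd count).
The middle index is 2 (0-based), and the element there is 23.
Final answer: 23


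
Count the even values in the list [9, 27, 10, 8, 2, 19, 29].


Check each element:
  9 is odd
  27 is odd
  10 is even
  8 is even
  2 is even
  19 is odd
  29 is odd
Evens: [10, 8, 2]
Count of evens = 3
Final answer: 3


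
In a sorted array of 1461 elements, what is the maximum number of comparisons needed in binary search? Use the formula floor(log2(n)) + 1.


Binary search halves the search space each step.
Maximum comparisons = floor(log2(1461)) + 1
log2(1461) = 10.5127
floor(log2(1461)) = 10, so 10 + 1 = 11
Final answer: 11


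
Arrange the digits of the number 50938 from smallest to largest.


The number 50938 has digits: 5, 0, 9, 3, 8
Sorted: 0, 3, 5, 8, 9
Joining the sorted digits gives the result.
Final answer: 03589


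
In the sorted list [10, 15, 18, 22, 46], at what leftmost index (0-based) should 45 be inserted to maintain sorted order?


List is sorted: [10, 15, 18, 22, 46]
We need the leftmost position where 45 can be inserted, i.e. the first index whose element is >= 45 (or the end of the list if none is).
Binary search with low=0, high=5 (0-based indices):
  low=0, high=5, mid=2: a[2]=18 < 45, so low = 3
  low=3, high=5, mid=4: a[4]=46 >= 45, so high = 4
  low=3, high=4, mid=3: a[3]=22 < 45, so low = 4
Now low = high = 4, so the insertion index is 4.
Final answer: 4


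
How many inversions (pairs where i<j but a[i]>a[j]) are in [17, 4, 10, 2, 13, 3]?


For each element, count the later elements that are smaller than it:
  17 (index 0): smaller elements after it = [4, 10, 2, 13, 3] -> 5
  4 (index 1): smaller elements after it = [2, 3] -> 2
  10 (index 2): smaller elements after it = [2, 3] -> 2
  2 (index 3): smaller elements after it = [] -> 0
  13 (index 4): smaller elements after it = [3] -> 1
Total inversions = 5 + 2 + 2 + 0 + 1 = 10
Final answer: 10


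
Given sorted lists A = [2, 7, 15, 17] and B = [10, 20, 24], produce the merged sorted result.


List A: [2, 7, 15, 17]
List B: [10, 20, 24]
Repeatedly compare the front elements and take the smaller:
  2 vs 10 -> take 2
  7 vs 10 -> take 7
  15 vs 10 -> take 10
  15 vs 20 -> take 15
  17 vs 20 -> take 17
  A is exhausted; append the rest of B: [20, 24]
Final answer: [2, 7, 10, 15, 17, 20, 24]
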